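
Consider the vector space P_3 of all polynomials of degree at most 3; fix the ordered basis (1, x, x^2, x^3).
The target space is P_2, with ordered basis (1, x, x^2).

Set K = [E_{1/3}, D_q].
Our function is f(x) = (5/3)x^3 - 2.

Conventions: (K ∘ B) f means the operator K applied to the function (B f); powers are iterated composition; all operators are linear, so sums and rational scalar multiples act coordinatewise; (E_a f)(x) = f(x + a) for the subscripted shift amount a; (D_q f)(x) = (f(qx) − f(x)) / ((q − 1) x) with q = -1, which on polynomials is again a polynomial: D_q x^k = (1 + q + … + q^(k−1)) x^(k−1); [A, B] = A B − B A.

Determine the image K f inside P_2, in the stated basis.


D_q f = (5/3)x^2
E_{1/3} D_q f = (5/3)x^2 + (10/9)x + 5/27
E_{1/3} f = (5/3)x^3 + (5/3)x^2 + (5/9)x - 157/81
D_q E_{1/3} f = (5/3)x^2 + 5/9
[E_{1/3}, D_q] f = (10/9)x - 10/27

the image equals g(x) = (10/9)x - 10/27


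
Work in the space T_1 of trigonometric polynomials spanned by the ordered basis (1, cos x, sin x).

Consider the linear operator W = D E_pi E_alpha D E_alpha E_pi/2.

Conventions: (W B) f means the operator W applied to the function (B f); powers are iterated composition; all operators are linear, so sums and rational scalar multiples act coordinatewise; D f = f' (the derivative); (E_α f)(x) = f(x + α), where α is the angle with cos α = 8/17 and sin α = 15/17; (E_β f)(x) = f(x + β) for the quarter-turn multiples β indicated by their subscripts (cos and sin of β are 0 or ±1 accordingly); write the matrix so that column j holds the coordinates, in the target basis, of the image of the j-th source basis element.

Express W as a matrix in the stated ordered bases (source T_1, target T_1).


image of 1: 0
image of cos x: -(240/289)cos x + (161/289)sin x
image of sin x: -(161/289)cos x - (240/289)sin x
each image's coordinates form column j of the matrix

the matrix is [[0, 0, 0]; [0, -240/289, -161/289]; [0, 161/289, -240/289]] (rows listed top to bottom)


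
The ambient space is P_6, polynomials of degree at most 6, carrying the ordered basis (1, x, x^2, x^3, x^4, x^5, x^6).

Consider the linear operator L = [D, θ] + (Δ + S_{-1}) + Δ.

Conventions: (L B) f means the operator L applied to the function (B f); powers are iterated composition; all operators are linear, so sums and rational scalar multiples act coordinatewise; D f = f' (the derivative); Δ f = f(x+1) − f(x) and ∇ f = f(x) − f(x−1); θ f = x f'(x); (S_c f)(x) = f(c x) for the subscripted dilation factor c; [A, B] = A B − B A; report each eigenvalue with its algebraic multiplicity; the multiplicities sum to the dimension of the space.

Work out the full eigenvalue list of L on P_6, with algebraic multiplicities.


λ = -1 (multiplicity 3), λ = 1 (multiplicity 4)

image of 1: 1
image of x: -x + 3
image of x^2: x^2 + 6x + 2
image of x^3: -x^3 + 9x^2 + 6x + 2
image of x^4: x^4 + 12x^3 + 12x^2 + 8x + 2
image of x^5: -x^5 + 15x^4 + 20x^3 + 20x^2 + 10x + 2
image of x^6: x^6 + 18x^5 + 30x^4 + 40x^3 + 30x^2 + 12x + 2
the matrix is upper triangular; its diagonal is (1, -1, 1, -1, 1, -1, 1)
for a triangular matrix the eigenvalues are the diagonal entries, with algebraic multiplicity their repetition count


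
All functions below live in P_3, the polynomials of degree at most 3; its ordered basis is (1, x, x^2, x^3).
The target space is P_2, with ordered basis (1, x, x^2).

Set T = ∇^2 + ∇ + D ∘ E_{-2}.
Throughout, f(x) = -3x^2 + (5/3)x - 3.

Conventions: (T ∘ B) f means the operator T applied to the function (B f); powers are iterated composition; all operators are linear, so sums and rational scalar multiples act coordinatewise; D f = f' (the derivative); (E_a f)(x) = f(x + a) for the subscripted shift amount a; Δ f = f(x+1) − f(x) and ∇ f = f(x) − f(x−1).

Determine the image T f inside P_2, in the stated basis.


the image equals g(x) = -12x + 37/3

∇ f = -6x + 14/3
∇ ∇ f = -6
∇ f = -6x + 14/3
E_{-2} f = -3x^2 + (41/3)x - 55/3
D E_{-2} f = -6x + 41/3
(∇^2 + ∇ + D ∘ E_{-2}) f = -12x + 37/3


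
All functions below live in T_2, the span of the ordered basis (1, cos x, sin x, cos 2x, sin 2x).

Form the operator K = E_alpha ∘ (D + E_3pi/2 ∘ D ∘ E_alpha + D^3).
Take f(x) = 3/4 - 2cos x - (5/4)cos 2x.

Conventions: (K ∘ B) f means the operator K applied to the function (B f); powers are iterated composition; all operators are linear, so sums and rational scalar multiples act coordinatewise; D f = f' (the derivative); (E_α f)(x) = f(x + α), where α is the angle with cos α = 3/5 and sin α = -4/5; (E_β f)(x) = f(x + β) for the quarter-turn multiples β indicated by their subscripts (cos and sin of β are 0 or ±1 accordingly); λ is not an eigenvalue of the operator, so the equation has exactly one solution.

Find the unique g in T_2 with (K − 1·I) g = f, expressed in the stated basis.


write g with unknown coordinates in the stated basis and equate coefficients in (K − 1·I) g = f
solving from the highest basis element down gives g = -3/4 + cos x + (3/4)sin x + (17765/109124)cos 2x - (2630/27281)sin 2x
check: K g = -cos x + (3/4)sin x - (29660/27281)cos 2x - (2630/27281)sin 2x
so K g − 1·g = 3/4 - 2cos x - (5/4)cos 2x = f ✓

the result is g(x) = -3/4 + cos x + (3/4)sin x + (17765/109124)cos 2x - (2630/27281)sin 2x


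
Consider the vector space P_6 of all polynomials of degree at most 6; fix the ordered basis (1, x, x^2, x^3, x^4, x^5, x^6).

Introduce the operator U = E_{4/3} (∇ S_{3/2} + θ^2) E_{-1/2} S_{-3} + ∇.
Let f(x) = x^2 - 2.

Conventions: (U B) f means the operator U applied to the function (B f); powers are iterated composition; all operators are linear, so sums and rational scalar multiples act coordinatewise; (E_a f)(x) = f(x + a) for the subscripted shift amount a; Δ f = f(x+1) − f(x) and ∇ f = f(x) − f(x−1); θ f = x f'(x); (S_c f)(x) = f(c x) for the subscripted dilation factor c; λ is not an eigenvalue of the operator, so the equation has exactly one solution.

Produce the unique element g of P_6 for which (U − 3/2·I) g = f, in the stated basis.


write g with unknown coordinates in the stated basis and equate coefficients in (U − 3/2·I) g = f
solving from the highest basis element down gives g = (2/69)x^2 + (518/621)x - 907/621
check: U g = (24/23)x^2 + (259/207)x - 1735/414
so U g − 3/2·g = x^2 - 2 = f ✓

the result is g(x) = (2/69)x^2 + (518/621)x - 907/621


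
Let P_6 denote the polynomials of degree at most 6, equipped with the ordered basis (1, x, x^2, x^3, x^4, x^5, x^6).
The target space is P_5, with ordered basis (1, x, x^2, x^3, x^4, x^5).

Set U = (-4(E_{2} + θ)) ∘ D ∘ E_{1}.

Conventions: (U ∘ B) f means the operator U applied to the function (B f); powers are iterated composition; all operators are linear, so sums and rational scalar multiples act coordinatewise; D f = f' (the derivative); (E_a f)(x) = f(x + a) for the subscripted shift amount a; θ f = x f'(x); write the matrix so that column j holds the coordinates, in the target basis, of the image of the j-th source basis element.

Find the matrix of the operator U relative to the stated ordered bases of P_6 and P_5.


the matrix is [[0, -4, -24, -108, -432, -1620, -5832]; [0, 0, -16, -96, -480, -2240, -9840]; [0, 0, 0, -36, -240, -1320, -6960]; [0, 0, 0, 0, -64, -480, -2880]; [0, 0, 0, 0, 0, -100, -840]; [0, 0, 0, 0, 0, 0, -144]] (rows listed top to bottom)

image of 1: 0
image of x: -4
image of x^2: -16x - 24
image of x^3: -36x^2 - 96x - 108
image of x^4: -64x^3 - 240x^2 - 480x - 432
image of x^5: -100x^4 - 480x^3 - 1320x^2 - 2240x - 1620
image of x^6: -144x^5 - 840x^4 - 2880x^3 - 6960x^2 - 9840x - 5832
each image's coordinates form column j of the matrix


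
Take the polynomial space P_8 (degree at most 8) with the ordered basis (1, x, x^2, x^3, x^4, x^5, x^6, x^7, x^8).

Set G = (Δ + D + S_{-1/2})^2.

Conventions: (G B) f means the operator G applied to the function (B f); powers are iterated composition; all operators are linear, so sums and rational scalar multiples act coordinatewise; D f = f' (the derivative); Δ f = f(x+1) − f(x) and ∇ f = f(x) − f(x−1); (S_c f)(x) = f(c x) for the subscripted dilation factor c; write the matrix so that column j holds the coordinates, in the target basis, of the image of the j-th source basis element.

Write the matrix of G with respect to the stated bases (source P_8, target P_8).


image of 1: 1
image of x: (1/4)x + 1
image of x^2: (1/16)x^2 - x + 37/4
image of x^3: (1/64)x^3 + (3/4)x^2 + (177/8)x + 103/8
image of x^4: (1/256)x^4 - (1/2)x^3 + (399/8)x^2 + (185/4)x + 369/16
image of x^5: (1/1024)x^5 + (5/16)x^4 + (1255/16)x^3 + (1955/16)x^2 + (3435/32)x + 1311/32
image of x^6: (1/4096)x^6 - (3/16)x^5 + (7755/64)x^4 + (3805/16)x^3 + (21375/64)x^2 + (7587/32)x + 4801/64
image of x^7: (1/16384)x^7 + (7/64)x^6 + (21399/128)x^5 + (54005/128)x^4 + (97965/128)x^3 + (108171/128)x^2 + (65849/128)x + 18047/128
image of x^8: (1/65536)x^8 - (1/16)x^7 + (14371/64)x^6 + (21455/32)x^5 + (197715/128)x^4 + (71463/32)x^3 + (133063/64)x^2 + (35713/32)x + 69377/256
each image's coordinates form column j of the matrix

the matrix is [[1, 1, 37/4, 103/8, 369/16, 1311/32, 4801/64, 18047/128, 69377/256]; [0, 1/4, -1, 177/8, 185/4, 3435/32, 7587/32, 65849/128, 35713/32]; [0, 0, 1/16, 3/4, 399/8, 1955/16, 21375/64, 108171/128, 133063/64]; [0, 0, 0, 1/64, -1/2, 1255/16, 3805/16, 97965/128, 71463/32]; [0, 0, 0, 0, 1/256, 5/16, 7755/64, 54005/128, 197715/128]; [0, 0, 0, 0, 0, 1/1024, -3/16, 21399/128, 21455/32]; [0, 0, 0, 0, 0, 0, 1/4096, 7/64, 14371/64]; [0, 0, 0, 0, 0, 0, 0, 1/16384, -1/16]; [0, 0, 0, 0, 0, 0, 0, 0, 1/65536]] (rows listed top to bottom)


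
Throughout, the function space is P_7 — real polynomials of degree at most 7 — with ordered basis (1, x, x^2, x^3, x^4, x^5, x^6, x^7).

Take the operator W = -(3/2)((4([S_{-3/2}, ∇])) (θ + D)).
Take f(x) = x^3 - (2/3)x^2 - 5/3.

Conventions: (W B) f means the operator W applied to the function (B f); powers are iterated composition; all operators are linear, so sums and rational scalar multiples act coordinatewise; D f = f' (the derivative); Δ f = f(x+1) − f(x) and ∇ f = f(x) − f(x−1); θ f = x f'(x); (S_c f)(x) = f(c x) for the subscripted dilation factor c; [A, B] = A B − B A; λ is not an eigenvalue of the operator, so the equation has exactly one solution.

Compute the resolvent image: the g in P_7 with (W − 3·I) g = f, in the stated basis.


g(x) = -(1/3)x^3 + (1223/36)x^2 + (11915/12)x - 196645/36

write g with unknown coordinates in the stated basis and equate coefficients in (W − 3·I) g = f
solving from the highest basis element down gives g = -(1/3)x^3 + (1223/36)x^2 + (11915/12)x - 196645/36
check: W g = (405/4)x^2 + (11915/4)x - 65555/4
so W g − 3·g = x^3 - (2/3)x^2 - 5/3 = f ✓


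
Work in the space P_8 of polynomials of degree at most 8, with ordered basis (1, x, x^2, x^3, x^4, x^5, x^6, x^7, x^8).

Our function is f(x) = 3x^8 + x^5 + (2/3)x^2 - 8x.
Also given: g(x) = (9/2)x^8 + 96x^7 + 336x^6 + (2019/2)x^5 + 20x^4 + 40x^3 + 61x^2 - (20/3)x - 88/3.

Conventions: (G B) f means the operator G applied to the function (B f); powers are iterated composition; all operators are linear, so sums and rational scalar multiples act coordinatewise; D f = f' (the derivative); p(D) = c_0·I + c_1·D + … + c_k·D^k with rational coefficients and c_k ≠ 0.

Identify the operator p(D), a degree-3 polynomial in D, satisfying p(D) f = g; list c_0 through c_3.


p(D) = (3/2)·I + 4·D + 2·D^2 + D^3, i.e. c_0 = 3/2, c_1 = 4, c_2 = 2, c_3 = 1

D^0 f = 3x^8 + x^5 + (2/3)x^2 - 8x
D^1 f = 24x^7 + 5x^4 + (4/3)x - 8
D^2 f = 168x^6 + 20x^3 + 4/3
D^3 f = 1008x^5 + 60x^2
matching coefficients of g against c_0 f + c_1 Df + … from the top degree down determines the c_i
solution: c_0 = 3/2, c_1 = 4, c_2 = 2, c_3 = 1


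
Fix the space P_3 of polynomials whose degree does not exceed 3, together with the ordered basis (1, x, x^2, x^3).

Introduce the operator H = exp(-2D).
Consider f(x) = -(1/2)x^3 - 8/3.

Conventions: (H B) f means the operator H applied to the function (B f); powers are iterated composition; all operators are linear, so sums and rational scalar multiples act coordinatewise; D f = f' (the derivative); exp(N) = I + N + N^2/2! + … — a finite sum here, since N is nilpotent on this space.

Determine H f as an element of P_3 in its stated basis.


order-1 term: 3x^2
order-2 term: -6x
order-3 term: 4
the series for exp(-2D) f terminates at order 3
exp(-2D) f = -(1/2)x^3 + 3x^2 - 6x + 4/3

the result is g(x) = -(1/2)x^3 + 3x^2 - 6x + 4/3


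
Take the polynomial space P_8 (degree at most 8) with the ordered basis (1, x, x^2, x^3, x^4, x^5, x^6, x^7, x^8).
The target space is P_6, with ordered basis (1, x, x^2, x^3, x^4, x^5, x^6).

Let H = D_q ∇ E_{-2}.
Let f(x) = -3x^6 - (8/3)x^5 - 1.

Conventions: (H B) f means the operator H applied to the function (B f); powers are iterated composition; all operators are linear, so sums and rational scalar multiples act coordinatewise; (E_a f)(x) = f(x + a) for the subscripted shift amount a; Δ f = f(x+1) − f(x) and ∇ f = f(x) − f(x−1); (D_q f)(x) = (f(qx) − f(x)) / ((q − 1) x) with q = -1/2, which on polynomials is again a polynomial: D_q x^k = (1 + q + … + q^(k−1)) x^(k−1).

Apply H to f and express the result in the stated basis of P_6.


the result is g(x) = -(99/8)x^4 + (3175/24)x^3 - 755x^2 + (7255/6)x - 8794/3

E_{-2} f = -3x^6 + (100/3)x^5 - (460/3)x^4 + (1120/3)x^3 - (1520/3)x^2 + (1088/3)x - 323/3
∇ E_{-2} f = -18x^5 + (635/3)x^4 - (3020/3)x^3 + (7255/3)x^2 - (8794/3)x + 4297/3
D_q ∇ E_{-2} f = -(99/8)x^4 + (3175/24)x^3 - 755x^2 + (7255/6)x - 8794/3


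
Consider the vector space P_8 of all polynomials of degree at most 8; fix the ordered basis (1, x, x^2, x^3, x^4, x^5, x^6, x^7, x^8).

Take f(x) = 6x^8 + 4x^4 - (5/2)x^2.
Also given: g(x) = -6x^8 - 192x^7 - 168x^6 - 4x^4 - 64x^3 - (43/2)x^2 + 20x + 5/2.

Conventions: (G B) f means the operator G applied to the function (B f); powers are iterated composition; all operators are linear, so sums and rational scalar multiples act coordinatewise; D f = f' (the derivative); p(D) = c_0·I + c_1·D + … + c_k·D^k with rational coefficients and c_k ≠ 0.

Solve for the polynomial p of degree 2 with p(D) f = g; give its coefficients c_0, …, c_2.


D^0 f = 6x^8 + 4x^4 - (5/2)x^2
D^1 f = 48x^7 + 16x^3 - 5x
D^2 f = 336x^6 + 48x^2 - 5
matching coefficients of g against c_0 f + c_1 Df + … from the top degree down determines the c_i
solution: c_0 = -1, c_1 = -4, c_2 = -1/2

c_0 = -1, c_1 = -4, c_2 = -1/2


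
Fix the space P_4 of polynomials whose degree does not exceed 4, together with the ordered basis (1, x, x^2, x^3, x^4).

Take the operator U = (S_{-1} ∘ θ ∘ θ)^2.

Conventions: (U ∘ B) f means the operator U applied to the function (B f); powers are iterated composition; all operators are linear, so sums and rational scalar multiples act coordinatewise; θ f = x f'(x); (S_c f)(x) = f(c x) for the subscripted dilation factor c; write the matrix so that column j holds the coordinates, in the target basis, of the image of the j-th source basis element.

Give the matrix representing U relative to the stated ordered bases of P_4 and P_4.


the matrix is [[0, 0, 0, 0, 0]; [0, 1, 0, 0, 0]; [0, 0, 16, 0, 0]; [0, 0, 0, 81, 0]; [0, 0, 0, 0, 256]] (rows listed top to bottom)

image of 1: 0
image of x: x
image of x^2: 16x^2
image of x^3: 81x^3
image of x^4: 256x^4
each image's coordinates form column j of the matrix


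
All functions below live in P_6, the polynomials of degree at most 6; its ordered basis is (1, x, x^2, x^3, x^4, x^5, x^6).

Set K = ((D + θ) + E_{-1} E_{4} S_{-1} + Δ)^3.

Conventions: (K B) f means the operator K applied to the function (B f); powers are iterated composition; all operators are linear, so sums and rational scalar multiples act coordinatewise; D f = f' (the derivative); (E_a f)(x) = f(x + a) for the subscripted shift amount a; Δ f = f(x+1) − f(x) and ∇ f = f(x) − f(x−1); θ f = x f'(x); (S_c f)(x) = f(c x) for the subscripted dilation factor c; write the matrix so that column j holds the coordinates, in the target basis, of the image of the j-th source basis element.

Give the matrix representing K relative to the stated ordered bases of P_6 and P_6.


image of 1: 1
image of x: -1
image of x^2: 27x^2 + 90x + 90
image of x^3: 8x^3 - 57x^2 - 246x - 260
image of x^4: 125x^4 + 780x^3 + 2340x^2 + 3640x + 2390
image of x^5: 64x^5 - 305x^4 - 3340x^3 - 10760x^2 - 16320x - 10182
image of x^6: 343x^6 + 2790x^5 + 13950x^4 + 45320x^3 + 92010x^2 + 107376x + 56018
each image's coordinates form column j of the matrix

the matrix is [[1, -1, 90, -260, 2390, -10182, 56018]; [0, 0, 90, -246, 3640, -16320, 107376]; [0, 0, 27, -57, 2340, -10760, 92010]; [0, 0, 0, 8, 780, -3340, 45320]; [0, 0, 0, 0, 125, -305, 13950]; [0, 0, 0, 0, 0, 64, 2790]; [0, 0, 0, 0, 0, 0, 343]] (rows listed top to bottom)


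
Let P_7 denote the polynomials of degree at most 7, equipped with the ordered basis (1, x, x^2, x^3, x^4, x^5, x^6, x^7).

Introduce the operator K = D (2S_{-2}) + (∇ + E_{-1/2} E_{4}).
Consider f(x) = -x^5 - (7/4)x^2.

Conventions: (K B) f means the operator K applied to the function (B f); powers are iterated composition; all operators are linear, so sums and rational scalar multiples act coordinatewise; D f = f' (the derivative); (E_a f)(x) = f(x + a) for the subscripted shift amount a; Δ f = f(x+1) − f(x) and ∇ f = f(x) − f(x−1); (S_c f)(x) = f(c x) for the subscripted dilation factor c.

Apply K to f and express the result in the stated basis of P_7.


S_{-2} f = 32x^5 - 7x^2
(2S_{-2}) f = 64x^5 - 14x^2
D (2S_{-2}) f = 320x^4 - 28x
∇ f = -5x^4 + 10x^3 - 10x^2 + (3/2)x + 3/4
E_{4} f = -x^5 - 20x^4 - 160x^3 - (2567/4)x^2 - 1294x - 1052
E_{-1/2} E_{4} f = -x^5 - (35/2)x^4 - (245/2)x^3 - (861/2)x^2 - (12201/16)x - 17493/32
(∇ + E_{-1/2} E_{4}) f = -x^5 - (45/2)x^4 - (225/2)x^3 - (881/2)x^2 - (12177/16)x - 17469/32
(D (2S_{-2}) + (∇ + E_{-1/2} E_{4})) f = -x^5 + (595/2)x^4 - (225/2)x^3 - (881/2)x^2 - (12625/16)x - 17469/32

g(x) = -x^5 + (595/2)x^4 - (225/2)x^3 - (881/2)x^2 - (12625/16)x - 17469/32


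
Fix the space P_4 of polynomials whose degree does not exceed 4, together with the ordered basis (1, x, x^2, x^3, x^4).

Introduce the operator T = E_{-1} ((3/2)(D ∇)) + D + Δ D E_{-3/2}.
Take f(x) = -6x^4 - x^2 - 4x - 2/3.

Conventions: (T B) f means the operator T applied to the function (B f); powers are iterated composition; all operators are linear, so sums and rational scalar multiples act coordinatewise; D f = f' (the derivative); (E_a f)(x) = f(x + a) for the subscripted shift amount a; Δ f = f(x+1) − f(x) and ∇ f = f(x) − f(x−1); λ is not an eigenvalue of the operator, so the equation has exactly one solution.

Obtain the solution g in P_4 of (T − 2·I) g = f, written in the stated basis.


the result is g(x) = 3x^4 + 6x^3 + (109/2)x^2 - (31/2)x + 917/6

write g with unknown coordinates in the stated basis and equate coefficients in (T − 2·I) g = f
solving from the highest basis element down gives g = 3x^4 + 6x^3 + (109/2)x^2 - (31/2)x + 917/6
check: T g = 12x^3 + 108x^2 - 35x + 305
so T g − 2·g = -6x^4 - x^2 - 4x - 2/3 = f ✓


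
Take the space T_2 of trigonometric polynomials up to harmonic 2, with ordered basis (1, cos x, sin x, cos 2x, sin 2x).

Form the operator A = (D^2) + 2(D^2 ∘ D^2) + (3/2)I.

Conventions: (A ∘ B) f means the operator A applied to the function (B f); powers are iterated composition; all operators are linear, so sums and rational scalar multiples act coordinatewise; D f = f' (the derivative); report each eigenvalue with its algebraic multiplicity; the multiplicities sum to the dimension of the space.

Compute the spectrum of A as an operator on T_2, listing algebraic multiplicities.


image of 1: 3/2
image of cos x: (5/2)cos x
image of sin x: (5/2)sin x
image of cos 2x: (59/2)cos 2x
image of sin 2x: (59/2)sin 2x
the matrix is diagonal; its diagonal is (3/2, 5/2, 5/2, 59/2, 59/2)
for a triangular matrix the eigenvalues are the diagonal entries, with algebraic multiplicity their repetition count

λ = 3/2 (multiplicity 1), λ = 5/2 (multiplicity 2), λ = 59/2 (multiplicity 2)


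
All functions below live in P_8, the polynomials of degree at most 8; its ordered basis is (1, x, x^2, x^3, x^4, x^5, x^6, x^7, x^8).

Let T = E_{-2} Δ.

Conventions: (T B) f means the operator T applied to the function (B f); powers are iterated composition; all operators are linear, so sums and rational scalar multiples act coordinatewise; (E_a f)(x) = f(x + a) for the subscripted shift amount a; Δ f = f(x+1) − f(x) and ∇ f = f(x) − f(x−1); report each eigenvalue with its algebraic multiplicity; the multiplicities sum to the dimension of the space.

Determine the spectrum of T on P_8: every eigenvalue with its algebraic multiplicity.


image of 1: 0
image of x: 1
image of x^2: 2x - 3
image of x^3: 3x^2 - 9x + 7
image of x^4: 4x^3 - 18x^2 + 28x - 15
image of x^5: 5x^4 - 30x^3 + 70x^2 - 75x + 31
image of x^6: 6x^5 - 45x^4 + 140x^3 - 225x^2 + 186x - 63
image of x^7: 7x^6 - 63x^5 + 245x^4 - 525x^3 + 651x^2 - 441x + 127
image of x^8: 8x^7 - 84x^6 + 392x^5 - 1050x^4 + 1736x^3 - 1764x^2 + 1016x - 255
the matrix is upper triangular; its diagonal is (0, 0, 0, 0, 0, 0, 0, 0, 0)
for a triangular matrix the eigenvalues are the diagonal entries, with algebraic multiplicity their repetition count

λ = 0 (multiplicity 9)


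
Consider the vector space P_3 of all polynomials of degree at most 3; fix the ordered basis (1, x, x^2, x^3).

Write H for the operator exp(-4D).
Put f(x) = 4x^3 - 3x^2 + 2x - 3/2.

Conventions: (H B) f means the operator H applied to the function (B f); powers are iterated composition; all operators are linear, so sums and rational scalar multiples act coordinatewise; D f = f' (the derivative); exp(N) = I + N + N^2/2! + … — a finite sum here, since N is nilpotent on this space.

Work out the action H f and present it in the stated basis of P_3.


order-1 term: -48x^2 + 24x - 8
order-2 term: 192x - 48
order-3 term: -256
the series for exp(-4D) f terminates at order 3
exp(-4D) f = 4x^3 - 51x^2 + 218x - 627/2

the result is g(x) = 4x^3 - 51x^2 + 218x - 627/2


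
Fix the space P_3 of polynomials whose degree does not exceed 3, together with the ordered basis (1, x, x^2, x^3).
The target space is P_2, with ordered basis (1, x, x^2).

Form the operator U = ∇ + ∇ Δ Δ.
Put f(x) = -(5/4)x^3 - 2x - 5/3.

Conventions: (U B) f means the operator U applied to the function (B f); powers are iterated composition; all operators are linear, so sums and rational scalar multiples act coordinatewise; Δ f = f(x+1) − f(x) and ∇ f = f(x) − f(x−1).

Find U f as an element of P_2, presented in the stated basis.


the result is g(x) = -(15/4)x^2 + (15/4)x - 43/4

∇ f = -(15/4)x^2 + (15/4)x - 13/4
Δ f = -(15/4)x^2 - (15/4)x - 13/4
Δ Δ f = -(15/2)x - 15/2
∇ Δ Δ f = -15/2
(∇ + ∇ Δ Δ) f = -(15/4)x^2 + (15/4)x - 43/4


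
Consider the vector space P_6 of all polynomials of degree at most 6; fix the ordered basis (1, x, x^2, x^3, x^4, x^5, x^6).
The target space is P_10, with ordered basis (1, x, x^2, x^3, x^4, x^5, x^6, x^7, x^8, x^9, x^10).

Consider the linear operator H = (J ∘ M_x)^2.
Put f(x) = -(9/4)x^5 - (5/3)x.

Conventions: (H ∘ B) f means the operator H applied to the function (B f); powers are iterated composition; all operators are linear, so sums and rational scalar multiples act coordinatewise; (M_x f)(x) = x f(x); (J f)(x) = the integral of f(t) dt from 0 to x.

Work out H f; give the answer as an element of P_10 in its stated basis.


the result is g(x) = -(1/28)x^9 - (1/9)x^5

M_x f = -(9/4)x^6 - (5/3)x^2
J M_x f = -(9/28)x^7 - (5/9)x^3
M_x (J ∘ M_x) f = -(9/28)x^8 - (5/9)x^4
J M_x (J ∘ M_x) f = -(1/28)x^9 - (1/9)x^5


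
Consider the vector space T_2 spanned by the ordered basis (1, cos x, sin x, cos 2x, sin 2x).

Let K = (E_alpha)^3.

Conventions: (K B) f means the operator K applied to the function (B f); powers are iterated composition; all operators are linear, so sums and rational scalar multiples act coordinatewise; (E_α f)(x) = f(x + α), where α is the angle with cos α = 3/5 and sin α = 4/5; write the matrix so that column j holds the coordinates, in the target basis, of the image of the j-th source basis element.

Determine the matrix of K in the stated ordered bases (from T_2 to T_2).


image of 1: 1
image of cos x: -(117/125)cos x - (44/125)sin x
image of sin x: (44/125)cos x - (117/125)sin x
image of cos 2x: (11753/15625)cos 2x + (10296/15625)sin 2x
image of sin 2x: -(10296/15625)cos 2x + (11753/15625)sin 2x
each image's coordinates form column j of the matrix

the matrix is [[1, 0, 0, 0, 0]; [0, -117/125, 44/125, 0, 0]; [0, -44/125, -117/125, 0, 0]; [0, 0, 0, 11753/15625, -10296/15625]; [0, 0, 0, 10296/15625, 11753/15625]] (rows listed top to bottom)


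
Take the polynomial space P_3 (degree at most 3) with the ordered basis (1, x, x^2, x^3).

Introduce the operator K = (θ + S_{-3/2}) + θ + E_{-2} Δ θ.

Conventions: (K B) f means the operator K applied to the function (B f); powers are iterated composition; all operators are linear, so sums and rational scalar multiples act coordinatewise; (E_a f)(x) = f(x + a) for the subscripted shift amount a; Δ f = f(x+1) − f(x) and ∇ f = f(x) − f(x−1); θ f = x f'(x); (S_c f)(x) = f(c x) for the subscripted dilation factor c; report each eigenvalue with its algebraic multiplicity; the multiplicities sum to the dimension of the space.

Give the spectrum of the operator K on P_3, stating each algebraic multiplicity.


λ = 1/2 (multiplicity 1), λ = 1 (multiplicity 1), λ = 21/8 (multiplicity 1), λ = 25/4 (multiplicity 1)

image of 1: 1
image of x: (1/2)x + 1
image of x^2: (25/4)x^2 + 4x - 6
image of x^3: (21/8)x^3 + 9x^2 - 27x + 21
the matrix is upper triangular; its diagonal is (1, 1/2, 25/4, 21/8)
for a triangular matrix the eigenvalues are the diagonal entries, with algebraic multiplicity their repetition count


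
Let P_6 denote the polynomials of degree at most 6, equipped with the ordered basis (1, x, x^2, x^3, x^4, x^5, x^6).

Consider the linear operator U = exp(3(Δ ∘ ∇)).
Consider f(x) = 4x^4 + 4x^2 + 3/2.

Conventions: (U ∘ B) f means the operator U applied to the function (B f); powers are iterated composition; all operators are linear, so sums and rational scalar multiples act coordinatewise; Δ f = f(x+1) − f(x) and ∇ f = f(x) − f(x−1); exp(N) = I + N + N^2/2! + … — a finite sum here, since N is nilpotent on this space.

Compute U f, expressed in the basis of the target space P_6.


the image equals g(x) = 4x^4 + 148x^2 + 963/2

order-1 term: 144x^2 + 48
order-2 term: 432
the series for exp(3(Δ ∘ ∇)) f terminates at order 2
exp(3(Δ ∘ ∇)) f = 4x^4 + 148x^2 + 963/2


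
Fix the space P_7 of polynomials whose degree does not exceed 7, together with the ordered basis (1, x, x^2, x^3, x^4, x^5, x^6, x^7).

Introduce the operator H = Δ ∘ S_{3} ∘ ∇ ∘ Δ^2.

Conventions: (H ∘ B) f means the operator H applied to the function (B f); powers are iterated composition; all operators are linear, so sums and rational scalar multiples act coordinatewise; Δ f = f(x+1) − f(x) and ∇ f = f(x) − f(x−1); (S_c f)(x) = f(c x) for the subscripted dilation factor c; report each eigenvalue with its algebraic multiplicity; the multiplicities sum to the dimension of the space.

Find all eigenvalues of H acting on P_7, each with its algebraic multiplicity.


λ = 0 (multiplicity 8)

image of 1: 0
image of x: 0
image of x^2: 0
image of x^3: 0
image of x^4: 72
image of x^5: 1080x + 720
image of x^6: 9720x^2 + 12960x + 5400
image of x^7: 68040x^3 + 136080x^2 + 113400x + 35280
the matrix is upper triangular; its diagonal is (0, 0, 0, 0, 0, 0, 0, 0)
for a triangular matrix the eigenvalues are the diagonal entries, with algebraic multiplicity their repetition count


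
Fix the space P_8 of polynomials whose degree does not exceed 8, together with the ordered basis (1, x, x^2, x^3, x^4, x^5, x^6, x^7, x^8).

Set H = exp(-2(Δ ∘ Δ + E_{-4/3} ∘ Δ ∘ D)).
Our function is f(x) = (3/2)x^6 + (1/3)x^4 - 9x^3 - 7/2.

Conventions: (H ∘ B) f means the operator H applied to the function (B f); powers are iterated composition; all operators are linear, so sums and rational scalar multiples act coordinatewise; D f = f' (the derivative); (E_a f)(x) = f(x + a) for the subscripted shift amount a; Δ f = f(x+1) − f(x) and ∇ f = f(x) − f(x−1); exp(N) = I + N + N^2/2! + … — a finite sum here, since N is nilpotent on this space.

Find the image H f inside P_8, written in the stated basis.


order-1 term: -180x^4 - 60x^3 - 1066x^2 - (130/3)x - 778/3
order-2 term: 4320x^2 + 1440x + 8524
order-3 term: -11520
the series for exp(-2(Δ ∘ Δ + E_{-4/3} ∘ Δ ∘ D)) f terminates at order 3
exp(-2(Δ ∘ Δ + E_{-4/3} ∘ Δ ∘ D)) f = (3/2)x^6 - (539/3)x^4 - 69x^3 + 3254x^2 + (4190/3)x - 19553/6

the image equals g(x) = (3/2)x^6 - (539/3)x^4 - 69x^3 + 3254x^2 + (4190/3)x - 19553/6


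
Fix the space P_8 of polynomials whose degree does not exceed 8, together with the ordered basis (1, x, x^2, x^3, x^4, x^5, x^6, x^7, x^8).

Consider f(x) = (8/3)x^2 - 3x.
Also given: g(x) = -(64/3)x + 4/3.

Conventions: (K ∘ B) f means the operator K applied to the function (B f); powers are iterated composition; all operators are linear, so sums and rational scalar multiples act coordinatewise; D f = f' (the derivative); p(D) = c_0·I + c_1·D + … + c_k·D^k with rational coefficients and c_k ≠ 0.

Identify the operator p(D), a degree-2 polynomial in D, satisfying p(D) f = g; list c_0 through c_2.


c_0 = 0, c_1 = -4, c_2 = -2

D^0 f = (8/3)x^2 - 3x
D^1 f = (16/3)x - 3
D^2 f = 16/3
matching coefficients of g against c_0 f + c_1 Df + … from the top degree down determines the c_i
solution: c_0 = 0, c_1 = -4, c_2 = -2


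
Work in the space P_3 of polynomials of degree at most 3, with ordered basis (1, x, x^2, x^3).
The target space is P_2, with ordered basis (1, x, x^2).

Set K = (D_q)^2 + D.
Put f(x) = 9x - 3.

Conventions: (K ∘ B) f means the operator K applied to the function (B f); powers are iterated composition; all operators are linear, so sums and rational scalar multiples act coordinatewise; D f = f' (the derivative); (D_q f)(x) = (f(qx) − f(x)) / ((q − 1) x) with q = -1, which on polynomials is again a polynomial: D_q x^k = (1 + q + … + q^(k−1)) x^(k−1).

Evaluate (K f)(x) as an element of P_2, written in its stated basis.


the image equals g(x) = 9

D_q f = 9
D_q D_q f = 0
D f = 9
((D_q)^2 + D) f = 9


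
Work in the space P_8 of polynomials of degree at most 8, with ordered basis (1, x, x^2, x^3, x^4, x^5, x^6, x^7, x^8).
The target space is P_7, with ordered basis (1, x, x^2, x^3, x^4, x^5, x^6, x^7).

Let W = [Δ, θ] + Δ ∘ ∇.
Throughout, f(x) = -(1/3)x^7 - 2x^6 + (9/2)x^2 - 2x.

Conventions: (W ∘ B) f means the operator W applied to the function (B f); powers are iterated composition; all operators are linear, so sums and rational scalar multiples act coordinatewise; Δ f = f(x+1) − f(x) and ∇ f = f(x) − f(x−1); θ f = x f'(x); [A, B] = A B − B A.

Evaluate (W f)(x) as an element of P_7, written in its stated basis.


θ f = -(7/3)x^7 - 12x^6 + 9x^2 - 2x
Δ θ f = -(49/3)x^6 - 121x^5 - (785/3)x^4 - (965/3)x^3 - 229x^2 - (211/3)x - 22/3
Δ f = -(7/3)x^6 - 19x^5 - (125/3)x^4 - (155/3)x^3 - 37x^2 - (16/3)x + 1/6
θ Δ f = -14x^6 - 95x^5 - (500/3)x^4 - 155x^3 - 74x^2 - (16/3)x
[Δ, θ] f = -(7/3)x^6 - 26x^5 - 95x^4 - (500/3)x^3 - 155x^2 - 65x - 22/3
∇ f = -(7/3)x^6 - 5x^5 + (55/3)x^4 - (85/3)x^3 + 23x^2 - (2/3)x - 29/6
Δ ∇ f = -14x^5 - 60x^4 - (70/3)x^3 - 60x^2 - (14/3)x + 5
([Δ, θ] + Δ ∘ ∇) f = -(7/3)x^6 - 40x^5 - 155x^4 - 190x^3 - 215x^2 - (209/3)x - 7/3

g(x) = -(7/3)x^6 - 40x^5 - 155x^4 - 190x^3 - 215x^2 - (209/3)x - 7/3


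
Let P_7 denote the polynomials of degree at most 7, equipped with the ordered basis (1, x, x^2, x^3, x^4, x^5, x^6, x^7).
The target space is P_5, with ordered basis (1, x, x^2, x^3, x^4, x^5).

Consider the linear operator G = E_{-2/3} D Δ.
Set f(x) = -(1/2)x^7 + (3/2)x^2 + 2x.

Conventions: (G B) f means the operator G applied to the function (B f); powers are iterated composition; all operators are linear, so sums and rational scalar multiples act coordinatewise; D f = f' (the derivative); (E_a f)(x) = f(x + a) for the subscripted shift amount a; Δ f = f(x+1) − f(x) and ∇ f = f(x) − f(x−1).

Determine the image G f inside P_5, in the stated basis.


Δ f = -(7/2)x^6 - (21/2)x^5 - (35/2)x^4 - (35/2)x^3 - (21/2)x^2 - (1/2)x + 3
D Δ f = -21x^5 - (105/2)x^4 - 70x^3 - (105/2)x^2 - 21x - 1/2
E_{-2/3} (D Δ) f = -21x^5 + (35/2)x^4 - (70/3)x^3 + (175/18)x^2 - (77/27)x + 535/162

the result is g(x) = -21x^5 + (35/2)x^4 - (70/3)x^3 + (175/18)x^2 - (77/27)x + 535/162


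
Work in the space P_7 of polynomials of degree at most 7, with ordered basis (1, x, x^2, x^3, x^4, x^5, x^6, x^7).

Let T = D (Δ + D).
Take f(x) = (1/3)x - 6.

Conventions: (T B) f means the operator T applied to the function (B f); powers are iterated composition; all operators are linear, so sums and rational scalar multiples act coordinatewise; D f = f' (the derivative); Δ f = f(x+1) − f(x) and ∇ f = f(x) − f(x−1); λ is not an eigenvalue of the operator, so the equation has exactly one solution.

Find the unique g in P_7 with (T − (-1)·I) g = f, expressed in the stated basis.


write g with unknown coordinates in the stated basis and equate coefficients in (T − (-1)·I) g = f
solving from the highest basis element down gives g = (1/3)x - 6
check: T g = 0
so T g − (-1)·g = (1/3)x - 6 = f ✓

g(x) = (1/3)x - 6


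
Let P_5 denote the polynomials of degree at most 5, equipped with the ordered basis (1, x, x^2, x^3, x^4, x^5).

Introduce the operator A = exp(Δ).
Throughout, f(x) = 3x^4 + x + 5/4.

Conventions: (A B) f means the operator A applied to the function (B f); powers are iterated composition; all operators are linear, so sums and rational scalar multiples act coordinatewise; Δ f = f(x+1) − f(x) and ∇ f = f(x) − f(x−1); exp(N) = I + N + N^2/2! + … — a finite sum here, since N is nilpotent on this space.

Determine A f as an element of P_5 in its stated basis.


the result is g(x) = 3x^4 + 12x^3 + 36x^2 + 61x + 189/4

order-1 term: 12x^3 + 18x^2 + 12x + 4
order-2 term: 18x^2 + 36x + 21
order-3 term: 12x + 18
order-4 term: 3
the series for exp(Δ) f terminates at order 4
exp(Δ) f = 3x^4 + 12x^3 + 36x^2 + 61x + 189/4


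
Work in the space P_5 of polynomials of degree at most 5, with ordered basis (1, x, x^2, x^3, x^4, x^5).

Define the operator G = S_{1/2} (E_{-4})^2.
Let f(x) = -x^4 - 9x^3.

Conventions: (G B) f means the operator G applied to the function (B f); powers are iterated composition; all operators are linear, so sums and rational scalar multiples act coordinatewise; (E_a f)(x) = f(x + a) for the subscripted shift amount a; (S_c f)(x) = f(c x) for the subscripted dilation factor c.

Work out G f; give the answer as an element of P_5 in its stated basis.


the image equals g(x) = -(1/16)x^4 + (23/8)x^3 - 42x^2 + 160x + 512

E_{-4} f = -x^4 + 7x^3 + 12x^2 - 176x + 320
E_{-4} E_{-4} f = -x^4 + 23x^3 - 168x^2 + 320x + 512
S_{1/2} (E_{-4})^2 f = -(1/16)x^4 + (23/8)x^3 - 42x^2 + 160x + 512


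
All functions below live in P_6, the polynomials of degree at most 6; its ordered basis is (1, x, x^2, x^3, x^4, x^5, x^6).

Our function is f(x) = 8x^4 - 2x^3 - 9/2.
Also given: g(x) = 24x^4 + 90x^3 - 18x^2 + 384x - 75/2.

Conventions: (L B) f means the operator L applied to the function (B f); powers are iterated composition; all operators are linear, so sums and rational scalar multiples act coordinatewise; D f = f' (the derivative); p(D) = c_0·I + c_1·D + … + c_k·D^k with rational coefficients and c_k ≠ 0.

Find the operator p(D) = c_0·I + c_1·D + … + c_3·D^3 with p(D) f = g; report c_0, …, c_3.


c_0 = 3, c_1 = 3, c_2 = 0, c_3 = 2

D^0 f = 8x^4 - 2x^3 - 9/2
D^1 f = 32x^3 - 6x^2
D^2 f = 96x^2 - 12x
D^3 f = 192x - 12
matching coefficients of g against c_0 f + c_1 Df + … from the top degree down determines the c_i
solution: c_0 = 3, c_1 = 3, c_2 = 0, c_3 = 2


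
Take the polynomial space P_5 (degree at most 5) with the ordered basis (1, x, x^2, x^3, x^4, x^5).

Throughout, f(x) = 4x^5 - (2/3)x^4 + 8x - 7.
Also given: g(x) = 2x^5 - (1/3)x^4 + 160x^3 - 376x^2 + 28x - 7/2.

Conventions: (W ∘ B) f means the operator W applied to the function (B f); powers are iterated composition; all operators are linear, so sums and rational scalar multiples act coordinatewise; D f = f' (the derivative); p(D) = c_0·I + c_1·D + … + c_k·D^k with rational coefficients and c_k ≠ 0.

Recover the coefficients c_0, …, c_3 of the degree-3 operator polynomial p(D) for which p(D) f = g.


p(D) = (1/2)·I + 2·D^2 − (3/2)·D^3, i.e. c_0 = 1/2, c_1 = 0, c_2 = 2, c_3 = -3/2

D^0 f = 4x^5 - (2/3)x^4 + 8x - 7
D^1 f = 20x^4 - (8/3)x^3 + 8
D^2 f = 80x^3 - 8x^2
D^3 f = 240x^2 - 16x
matching coefficients of g against c_0 f + c_1 Df + … from the top degree down determines the c_i
solution: c_0 = 1/2, c_1 = 0, c_2 = 2, c_3 = -3/2


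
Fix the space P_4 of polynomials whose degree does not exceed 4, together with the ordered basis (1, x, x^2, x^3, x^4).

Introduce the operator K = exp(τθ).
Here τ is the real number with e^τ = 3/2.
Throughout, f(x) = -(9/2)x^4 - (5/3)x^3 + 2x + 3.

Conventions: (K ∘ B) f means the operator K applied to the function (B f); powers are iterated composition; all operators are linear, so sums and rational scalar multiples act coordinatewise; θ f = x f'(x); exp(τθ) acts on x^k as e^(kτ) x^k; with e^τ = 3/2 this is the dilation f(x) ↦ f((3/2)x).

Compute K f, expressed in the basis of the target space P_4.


g(x) = -(729/32)x^4 - (45/8)x^3 + 3x + 3

exp(τθ) x^k = e^(kτ) x^k; with e^τ = 3/2 this sends x^k to (3/2)^k x^k
x ↦ 3/2 x
x^3 ↦ 27/8 x^3
x^4 ↦ 81/16 x^4
applying this coordinatewise to f: exp(τθ) f = -(729/32)x^4 - (45/8)x^3 + 3x + 3


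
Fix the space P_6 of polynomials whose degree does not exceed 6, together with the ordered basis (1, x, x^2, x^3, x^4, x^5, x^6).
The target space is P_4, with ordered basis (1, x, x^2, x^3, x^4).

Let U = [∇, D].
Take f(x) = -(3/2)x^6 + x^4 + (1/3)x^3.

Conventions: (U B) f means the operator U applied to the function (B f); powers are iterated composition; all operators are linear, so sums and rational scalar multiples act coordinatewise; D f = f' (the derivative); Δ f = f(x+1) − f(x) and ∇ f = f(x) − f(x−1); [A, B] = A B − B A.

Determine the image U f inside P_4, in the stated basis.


D f = -9x^5 + 4x^3 + x^2
∇ D f = -45x^4 + 90x^3 - 78x^2 + 35x - 6
∇ f = -9x^5 + (45/2)x^4 - 26x^3 + (35/2)x^2 - 6x + 5/6
D ∇ f = -45x^4 + 90x^3 - 78x^2 + 35x - 6
[∇, D] f = 0

g(x) = 0


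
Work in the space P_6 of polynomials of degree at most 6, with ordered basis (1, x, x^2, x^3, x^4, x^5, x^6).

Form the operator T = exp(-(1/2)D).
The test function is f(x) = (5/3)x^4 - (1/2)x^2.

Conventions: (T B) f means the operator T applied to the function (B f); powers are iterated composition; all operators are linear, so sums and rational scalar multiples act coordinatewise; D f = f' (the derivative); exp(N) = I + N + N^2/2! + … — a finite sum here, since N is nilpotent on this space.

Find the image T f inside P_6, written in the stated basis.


g(x) = (5/3)x^4 - (10/3)x^3 + 2x^2 - (1/3)x - 1/48

order-1 term: -(10/3)x^3 + (1/2)x
order-2 term: (5/2)x^2 - 1/8
order-3 term: -(5/6)x
order-4 term: 5/48
the series for exp(-(1/2)D) f terminates at order 4
exp(-(1/2)D) f = (5/3)x^4 - (10/3)x^3 + 2x^2 - (1/3)x - 1/48


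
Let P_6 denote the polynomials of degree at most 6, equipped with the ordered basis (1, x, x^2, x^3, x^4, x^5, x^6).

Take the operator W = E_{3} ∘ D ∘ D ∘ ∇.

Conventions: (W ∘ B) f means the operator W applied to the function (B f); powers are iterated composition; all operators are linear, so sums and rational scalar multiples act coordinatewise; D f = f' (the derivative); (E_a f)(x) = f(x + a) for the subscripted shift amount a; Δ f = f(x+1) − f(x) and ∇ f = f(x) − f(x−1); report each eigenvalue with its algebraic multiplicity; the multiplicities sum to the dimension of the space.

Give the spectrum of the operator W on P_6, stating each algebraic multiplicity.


image of 1: 0
image of x: 0
image of x^2: 0
image of x^3: 6
image of x^4: 24x + 60
image of x^5: 60x^2 + 300x + 380
image of x^6: 120x^3 + 900x^2 + 2280x + 1950
the matrix is upper triangular; its diagonal is (0, 0, 0, 0, 0, 0, 0)
for a triangular matrix the eigenvalues are the diagonal entries, with algebraic multiplicity their repetition count

λ = 0 (multiplicity 7)
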